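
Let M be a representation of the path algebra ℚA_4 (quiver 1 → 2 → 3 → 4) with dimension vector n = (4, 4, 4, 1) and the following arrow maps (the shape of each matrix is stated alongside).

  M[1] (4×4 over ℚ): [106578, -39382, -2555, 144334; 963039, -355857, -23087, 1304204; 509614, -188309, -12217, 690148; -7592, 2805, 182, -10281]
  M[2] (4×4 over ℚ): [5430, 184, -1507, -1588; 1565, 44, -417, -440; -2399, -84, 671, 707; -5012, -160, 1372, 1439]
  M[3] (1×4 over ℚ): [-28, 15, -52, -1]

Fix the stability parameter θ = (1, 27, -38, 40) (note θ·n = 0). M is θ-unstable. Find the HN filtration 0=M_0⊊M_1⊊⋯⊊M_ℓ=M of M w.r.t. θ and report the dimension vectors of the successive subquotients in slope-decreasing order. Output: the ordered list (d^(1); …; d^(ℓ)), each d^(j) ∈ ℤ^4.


Interval decomposition of M: I[1,2], I[1,3]^2, I[1,4], I[3,3].
HN type (ℓ=5): μ^(1)=40; μ^(2)=27; μ^(3)=1; μ^(4)=-10/3; μ^(5)=-38

((0, 0, 0, 1); (0, 1, 0, 0); (1, 0, 0, 0); (3, 3, 3, 0); (0, 0, 1, 0))


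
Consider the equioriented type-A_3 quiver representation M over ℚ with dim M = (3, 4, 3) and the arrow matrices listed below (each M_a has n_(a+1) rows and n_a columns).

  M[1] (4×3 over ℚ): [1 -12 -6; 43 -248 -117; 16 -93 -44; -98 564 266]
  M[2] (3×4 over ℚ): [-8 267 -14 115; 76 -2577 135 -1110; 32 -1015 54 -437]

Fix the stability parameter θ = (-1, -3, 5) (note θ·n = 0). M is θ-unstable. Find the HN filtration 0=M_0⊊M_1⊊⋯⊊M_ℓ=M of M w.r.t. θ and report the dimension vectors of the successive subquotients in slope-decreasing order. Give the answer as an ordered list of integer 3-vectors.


Interval decomposition of M: I[1,2], I[1,3]^2, I[2,3].
HN type (ℓ=3): μ^(1)=5; μ^(2)=-2; μ^(3)=-3

((0, 0, 3); (3, 3, 0); (0, 1, 0))


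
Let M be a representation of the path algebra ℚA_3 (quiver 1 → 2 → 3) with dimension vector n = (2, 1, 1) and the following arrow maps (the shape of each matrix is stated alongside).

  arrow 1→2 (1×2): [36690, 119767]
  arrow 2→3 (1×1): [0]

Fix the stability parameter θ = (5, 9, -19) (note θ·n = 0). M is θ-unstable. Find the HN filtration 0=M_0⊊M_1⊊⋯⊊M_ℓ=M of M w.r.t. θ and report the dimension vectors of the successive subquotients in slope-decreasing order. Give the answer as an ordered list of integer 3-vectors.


Barcode: M ≅ I[1,1], I[1,2], I[3,3]. HN layers by μ_θ (3 steps, strictly decreasing):
  μ^(1)=9; μ^(2)=5; μ^(3)=-19

((0, 1, 0); (2, 0, 0); (0, 0, 1))


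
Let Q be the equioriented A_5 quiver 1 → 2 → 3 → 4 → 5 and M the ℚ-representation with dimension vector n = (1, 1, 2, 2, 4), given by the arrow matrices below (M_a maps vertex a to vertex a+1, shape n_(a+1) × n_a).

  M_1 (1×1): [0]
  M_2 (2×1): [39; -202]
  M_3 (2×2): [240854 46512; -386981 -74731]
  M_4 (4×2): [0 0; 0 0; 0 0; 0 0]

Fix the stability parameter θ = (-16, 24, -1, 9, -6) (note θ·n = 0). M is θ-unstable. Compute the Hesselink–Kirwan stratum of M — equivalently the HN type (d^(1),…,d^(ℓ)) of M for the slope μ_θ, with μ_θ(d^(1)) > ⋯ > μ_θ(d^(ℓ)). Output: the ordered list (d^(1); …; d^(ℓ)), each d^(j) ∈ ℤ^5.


Barcode: M ≅ I[1,1], I[2,4], I[3,4], I[5,5]^4. HN layers by μ_θ (5 steps, strictly decreasing):
  μ^(1)=32/3; μ^(2)=9; μ^(3)=-1; μ^(4)=-6; μ^(5)=-16

((0, 1, 1, 1, 0); (0, 0, 0, 1, 0); (0, 0, 1, 0, 0); (0, 0, 0, 0, 4); (1, 0, 0, 0, 0))


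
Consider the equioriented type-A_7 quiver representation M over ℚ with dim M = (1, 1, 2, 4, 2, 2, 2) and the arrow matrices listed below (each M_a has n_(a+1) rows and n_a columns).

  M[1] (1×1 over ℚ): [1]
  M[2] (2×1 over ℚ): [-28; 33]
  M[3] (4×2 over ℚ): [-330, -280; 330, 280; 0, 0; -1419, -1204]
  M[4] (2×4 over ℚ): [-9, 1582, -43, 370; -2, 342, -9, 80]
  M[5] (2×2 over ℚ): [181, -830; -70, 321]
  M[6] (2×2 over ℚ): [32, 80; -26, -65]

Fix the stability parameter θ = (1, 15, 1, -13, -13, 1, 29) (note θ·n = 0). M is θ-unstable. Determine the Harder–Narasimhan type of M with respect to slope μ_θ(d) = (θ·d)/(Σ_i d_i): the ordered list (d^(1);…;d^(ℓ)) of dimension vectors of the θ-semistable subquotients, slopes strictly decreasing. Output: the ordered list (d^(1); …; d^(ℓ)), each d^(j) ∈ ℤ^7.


Interval decomposition of M: I[1,3], I[3,4], I[4,4], I[4,6], I[4,7], I[7,7].
HN type (ℓ=5): μ^(1)=29; μ^(2)=8; μ^(3)=1; μ^(4)=-6; μ^(5)=-13

((0, 0, 0, 0, 0, 0, 2); (0, 1, 1, 0, 0, 0, 0); (1, 0, 0, 0, 0, 2, 0); (0, 0, 1, 1, 0, 0, 0); (0, 0, 0, 3, 2, 0, 0))


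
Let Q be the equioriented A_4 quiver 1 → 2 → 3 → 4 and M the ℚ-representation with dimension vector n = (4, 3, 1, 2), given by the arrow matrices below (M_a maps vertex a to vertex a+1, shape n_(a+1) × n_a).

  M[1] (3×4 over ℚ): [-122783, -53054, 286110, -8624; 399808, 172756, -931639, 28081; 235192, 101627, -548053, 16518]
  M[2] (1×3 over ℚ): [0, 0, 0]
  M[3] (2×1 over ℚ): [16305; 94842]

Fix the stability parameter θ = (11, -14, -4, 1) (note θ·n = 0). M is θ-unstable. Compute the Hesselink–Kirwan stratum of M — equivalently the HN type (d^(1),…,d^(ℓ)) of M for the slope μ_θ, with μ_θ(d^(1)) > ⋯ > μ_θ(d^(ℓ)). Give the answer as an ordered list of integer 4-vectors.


Barcode: M ≅ I[1,1], I[1,2]^3, I[3,4], I[4,4]. HN layers by μ_θ (4 steps, strictly decreasing):
  μ^(1)=11; μ^(2)=1; μ^(3)=-3/2; μ^(4)=-4

((1, 0, 0, 0); (0, 0, 0, 2); (3, 3, 0, 0); (0, 0, 1, 0))


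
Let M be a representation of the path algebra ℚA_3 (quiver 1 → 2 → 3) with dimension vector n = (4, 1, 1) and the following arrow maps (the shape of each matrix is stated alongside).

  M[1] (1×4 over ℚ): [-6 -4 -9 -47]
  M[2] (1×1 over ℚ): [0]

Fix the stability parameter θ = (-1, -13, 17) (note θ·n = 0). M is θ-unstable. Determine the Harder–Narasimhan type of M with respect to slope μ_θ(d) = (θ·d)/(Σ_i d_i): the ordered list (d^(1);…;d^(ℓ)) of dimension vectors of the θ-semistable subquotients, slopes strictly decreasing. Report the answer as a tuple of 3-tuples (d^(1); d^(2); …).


Via rank(M_{q-1}∘⋯∘M_p): M ≅ I[1,1]^3, I[1,2], I[3,3].
μ_θ-semistable layers: μ^(1)=17; μ^(2)=-1; μ^(3)=-7

((0, 0, 1); (3, 0, 0); (1, 1, 0))


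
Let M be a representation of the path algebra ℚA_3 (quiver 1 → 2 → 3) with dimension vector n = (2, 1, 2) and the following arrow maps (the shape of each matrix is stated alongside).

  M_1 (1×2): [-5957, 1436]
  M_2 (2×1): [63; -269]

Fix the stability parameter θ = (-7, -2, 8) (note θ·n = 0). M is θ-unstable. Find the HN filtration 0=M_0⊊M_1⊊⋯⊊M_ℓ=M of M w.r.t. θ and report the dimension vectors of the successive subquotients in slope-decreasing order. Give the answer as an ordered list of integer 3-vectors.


Via rank(M_{q-1}∘⋯∘M_p): M ≅ I[1,1], I[1,3], I[3,3].
μ_θ-semistable layers: μ^(1)=8; μ^(2)=-2; μ^(3)=-7

((0, 0, 2); (0, 1, 0); (2, 0, 0))


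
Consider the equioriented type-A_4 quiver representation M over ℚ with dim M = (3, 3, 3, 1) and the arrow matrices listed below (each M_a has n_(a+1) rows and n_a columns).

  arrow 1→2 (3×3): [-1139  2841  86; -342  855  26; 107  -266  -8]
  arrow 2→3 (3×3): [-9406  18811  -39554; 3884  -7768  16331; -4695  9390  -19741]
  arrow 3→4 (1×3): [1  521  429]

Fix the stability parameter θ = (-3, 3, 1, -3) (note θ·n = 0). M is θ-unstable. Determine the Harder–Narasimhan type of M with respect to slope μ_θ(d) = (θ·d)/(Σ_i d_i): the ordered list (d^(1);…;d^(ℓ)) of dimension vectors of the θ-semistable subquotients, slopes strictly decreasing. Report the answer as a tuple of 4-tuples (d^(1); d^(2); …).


Barcode: M ≅ I[1,3]^2, I[1,4]. HN layers by μ_θ (3 steps, strictly decreasing):
  μ^(1)=2; μ^(2)=1/3; μ^(3)=-3

((0, 2, 2, 0); (0, 1, 1, 1); (3, 0, 0, 0))


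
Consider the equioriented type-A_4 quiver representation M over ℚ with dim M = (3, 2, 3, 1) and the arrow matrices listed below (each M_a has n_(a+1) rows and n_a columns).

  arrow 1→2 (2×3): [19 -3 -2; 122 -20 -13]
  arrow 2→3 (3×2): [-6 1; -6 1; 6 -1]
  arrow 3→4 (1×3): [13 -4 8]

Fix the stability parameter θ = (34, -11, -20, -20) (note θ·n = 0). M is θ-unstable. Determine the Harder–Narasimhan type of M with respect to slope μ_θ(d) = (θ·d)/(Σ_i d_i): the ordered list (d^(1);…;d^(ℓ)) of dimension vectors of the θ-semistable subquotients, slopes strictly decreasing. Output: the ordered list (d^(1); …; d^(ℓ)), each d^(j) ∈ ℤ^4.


Via rank(M_{q-1}∘⋯∘M_p): M ≅ I[1,1], I[1,2], I[1,4], I[3,3]^2.
μ_θ-semistable layers: μ^(1)=34; μ^(2)=23/2; μ^(3)=-17/4; μ^(4)=-20

((1, 0, 0, 0); (1, 1, 0, 0); (1, 1, 1, 1); (0, 0, 2, 0))


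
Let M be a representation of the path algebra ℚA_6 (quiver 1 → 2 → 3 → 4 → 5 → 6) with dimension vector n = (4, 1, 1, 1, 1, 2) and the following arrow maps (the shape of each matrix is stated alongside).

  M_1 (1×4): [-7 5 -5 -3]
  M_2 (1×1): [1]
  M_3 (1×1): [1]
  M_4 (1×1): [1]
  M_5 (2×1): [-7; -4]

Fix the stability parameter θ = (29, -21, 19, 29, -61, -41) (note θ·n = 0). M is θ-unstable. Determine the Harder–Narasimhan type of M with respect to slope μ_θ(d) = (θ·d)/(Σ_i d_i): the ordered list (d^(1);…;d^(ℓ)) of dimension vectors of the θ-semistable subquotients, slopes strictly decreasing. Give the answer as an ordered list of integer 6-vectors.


Interval decomposition of M: I[1,1]^3, I[1,6], I[6,6].
HN type (ℓ=3): μ^(1)=29; μ^(2)=-23/3; μ^(3)=-41

((3, 0, 0, 0, 0, 0); (1, 1, 1, 1, 1, 1); (0, 0, 0, 0, 0, 1))


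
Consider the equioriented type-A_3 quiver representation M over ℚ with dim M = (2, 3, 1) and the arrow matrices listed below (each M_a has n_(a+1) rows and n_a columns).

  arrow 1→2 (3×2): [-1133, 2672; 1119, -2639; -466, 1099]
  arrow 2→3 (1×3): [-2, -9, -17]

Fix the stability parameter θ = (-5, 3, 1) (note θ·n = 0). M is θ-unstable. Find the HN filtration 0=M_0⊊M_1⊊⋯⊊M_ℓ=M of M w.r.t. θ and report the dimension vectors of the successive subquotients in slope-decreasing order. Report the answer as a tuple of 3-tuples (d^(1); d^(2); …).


Interval decomposition of M: I[1,2], I[1,3], I[2,2].
HN type (ℓ=3): μ^(1)=3; μ^(2)=2; μ^(3)=-5

((0, 2, 0); (0, 1, 1); (2, 0, 0))


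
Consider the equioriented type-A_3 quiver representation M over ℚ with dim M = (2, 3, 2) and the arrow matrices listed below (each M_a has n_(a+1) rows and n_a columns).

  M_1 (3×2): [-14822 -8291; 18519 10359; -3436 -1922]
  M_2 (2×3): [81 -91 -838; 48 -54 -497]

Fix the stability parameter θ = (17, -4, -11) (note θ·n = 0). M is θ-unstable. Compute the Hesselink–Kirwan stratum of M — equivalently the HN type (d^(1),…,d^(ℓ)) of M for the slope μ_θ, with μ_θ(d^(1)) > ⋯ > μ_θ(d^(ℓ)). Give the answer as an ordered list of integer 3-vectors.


Interval decomposition of M: I[1,2], I[1,3], I[2,3].
HN type (ℓ=3): μ^(1)=13/2; μ^(2)=2/3; μ^(3)=-15/2

((1, 1, 0); (1, 1, 1); (0, 1, 1))


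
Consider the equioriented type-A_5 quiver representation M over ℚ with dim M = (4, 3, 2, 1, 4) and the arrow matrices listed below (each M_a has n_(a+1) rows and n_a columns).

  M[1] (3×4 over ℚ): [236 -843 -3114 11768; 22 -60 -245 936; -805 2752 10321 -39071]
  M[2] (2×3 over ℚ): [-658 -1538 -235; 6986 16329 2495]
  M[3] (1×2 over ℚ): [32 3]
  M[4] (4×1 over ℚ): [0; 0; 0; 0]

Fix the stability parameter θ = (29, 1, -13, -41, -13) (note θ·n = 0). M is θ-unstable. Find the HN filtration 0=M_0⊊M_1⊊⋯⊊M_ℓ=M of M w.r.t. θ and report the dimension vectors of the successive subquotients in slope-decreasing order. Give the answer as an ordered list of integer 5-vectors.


Barcode: M ≅ I[1,1], I[1,2], I[1,3], I[1,4], I[5,5]^4. HN layers by μ_θ (5 steps, strictly decreasing):
  μ^(1)=29; μ^(2)=15; μ^(3)=17/3; μ^(4)=-6; μ^(5)=-13

((1, 0, 0, 0, 0); (1, 1, 0, 0, 0); (1, 1, 1, 0, 0); (1, 1, 1, 1, 0); (0, 0, 0, 0, 4))


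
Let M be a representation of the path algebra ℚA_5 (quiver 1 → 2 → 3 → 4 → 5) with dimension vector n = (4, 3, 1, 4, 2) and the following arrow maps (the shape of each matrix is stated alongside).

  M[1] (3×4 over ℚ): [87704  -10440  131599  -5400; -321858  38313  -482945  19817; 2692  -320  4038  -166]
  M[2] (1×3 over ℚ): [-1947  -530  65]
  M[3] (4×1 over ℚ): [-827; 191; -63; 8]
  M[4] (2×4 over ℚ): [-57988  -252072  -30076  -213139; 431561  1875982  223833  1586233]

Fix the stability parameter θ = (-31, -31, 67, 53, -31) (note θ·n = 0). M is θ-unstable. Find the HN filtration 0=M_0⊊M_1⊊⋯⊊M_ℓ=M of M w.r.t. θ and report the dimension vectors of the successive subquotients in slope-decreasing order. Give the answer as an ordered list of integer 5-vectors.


Barcode: M ≅ I[1,1], I[1,2]^2, I[1,4], I[4,4], I[4,5]^2. HN layers by μ_θ (4 steps, strictly decreasing):
  μ^(1)=60; μ^(2)=53; μ^(3)=11; μ^(4)=-31

((0, 0, 1, 1, 0); (0, 0, 0, 1, 0); (0, 0, 0, 2, 2); (4, 3, 0, 0, 0))


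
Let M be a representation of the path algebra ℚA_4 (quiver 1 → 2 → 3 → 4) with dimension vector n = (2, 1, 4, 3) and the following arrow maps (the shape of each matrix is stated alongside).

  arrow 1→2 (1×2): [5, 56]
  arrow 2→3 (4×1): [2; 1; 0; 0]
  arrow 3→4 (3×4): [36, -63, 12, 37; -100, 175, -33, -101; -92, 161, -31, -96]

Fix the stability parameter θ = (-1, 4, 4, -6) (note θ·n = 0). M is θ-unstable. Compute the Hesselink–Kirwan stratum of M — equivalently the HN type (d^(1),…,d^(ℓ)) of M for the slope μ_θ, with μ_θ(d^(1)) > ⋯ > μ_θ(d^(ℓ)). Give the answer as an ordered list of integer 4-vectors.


Via rank(M_{q-1}∘⋯∘M_p): M ≅ I[1,1], I[1,4], I[3,3], I[3,4]^2.
μ_θ-semistable layers: μ^(1)=4; μ^(2)=2/3; μ^(3)=-1

((0, 0, 1, 0); (0, 1, 1, 1); (2, 0, 2, 2))


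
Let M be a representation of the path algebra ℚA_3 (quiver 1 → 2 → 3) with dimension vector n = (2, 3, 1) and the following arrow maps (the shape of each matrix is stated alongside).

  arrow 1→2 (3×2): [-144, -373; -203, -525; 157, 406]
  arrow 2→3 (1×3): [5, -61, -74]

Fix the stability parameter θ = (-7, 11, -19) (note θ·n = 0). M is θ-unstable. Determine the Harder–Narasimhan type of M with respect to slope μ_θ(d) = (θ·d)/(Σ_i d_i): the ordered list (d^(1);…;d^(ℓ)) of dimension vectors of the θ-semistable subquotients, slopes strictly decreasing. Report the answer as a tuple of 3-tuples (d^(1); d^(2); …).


Interval decomposition of M: I[1,2], I[1,3], I[2,2].
HN type (ℓ=3): μ^(1)=11; μ^(2)=-4; μ^(3)=-7

((0, 2, 0); (0, 1, 1); (2, 0, 0))


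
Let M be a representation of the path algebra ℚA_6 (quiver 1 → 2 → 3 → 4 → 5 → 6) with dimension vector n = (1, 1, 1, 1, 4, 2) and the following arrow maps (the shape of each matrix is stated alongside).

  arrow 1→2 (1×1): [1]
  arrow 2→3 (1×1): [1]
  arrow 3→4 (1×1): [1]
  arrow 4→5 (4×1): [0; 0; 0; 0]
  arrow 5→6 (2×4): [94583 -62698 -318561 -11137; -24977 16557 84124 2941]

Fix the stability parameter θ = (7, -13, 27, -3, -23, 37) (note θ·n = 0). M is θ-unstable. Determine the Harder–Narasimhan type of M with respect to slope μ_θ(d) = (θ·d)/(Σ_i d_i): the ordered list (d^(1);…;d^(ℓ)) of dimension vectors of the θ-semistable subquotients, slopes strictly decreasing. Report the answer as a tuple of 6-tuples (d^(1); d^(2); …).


Barcode: M ≅ I[1,4], I[5,5]^2, I[5,6]^2. HN layers by μ_θ (4 steps, strictly decreasing):
  μ^(1)=37; μ^(2)=12; μ^(3)=-3; μ^(4)=-23

((0, 0, 0, 0, 0, 2); (0, 0, 1, 1, 0, 0); (1, 1, 0, 0, 0, 0); (0, 0, 0, 0, 4, 0))


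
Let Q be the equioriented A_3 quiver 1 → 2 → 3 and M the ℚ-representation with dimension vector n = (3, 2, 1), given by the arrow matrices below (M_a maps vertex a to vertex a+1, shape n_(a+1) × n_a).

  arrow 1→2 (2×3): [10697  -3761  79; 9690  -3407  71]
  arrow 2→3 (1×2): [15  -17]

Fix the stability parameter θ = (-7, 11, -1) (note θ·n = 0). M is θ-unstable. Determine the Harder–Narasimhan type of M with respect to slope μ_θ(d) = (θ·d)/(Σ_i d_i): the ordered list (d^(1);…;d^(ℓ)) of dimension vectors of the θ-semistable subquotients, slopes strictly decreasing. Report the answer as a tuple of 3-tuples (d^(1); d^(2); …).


Via rank(M_{q-1}∘⋯∘M_p): M ≅ I[1,1], I[1,2], I[1,3].
μ_θ-semistable layers: μ^(1)=11; μ^(2)=5; μ^(3)=-7

((0, 1, 0); (0, 1, 1); (3, 0, 0))


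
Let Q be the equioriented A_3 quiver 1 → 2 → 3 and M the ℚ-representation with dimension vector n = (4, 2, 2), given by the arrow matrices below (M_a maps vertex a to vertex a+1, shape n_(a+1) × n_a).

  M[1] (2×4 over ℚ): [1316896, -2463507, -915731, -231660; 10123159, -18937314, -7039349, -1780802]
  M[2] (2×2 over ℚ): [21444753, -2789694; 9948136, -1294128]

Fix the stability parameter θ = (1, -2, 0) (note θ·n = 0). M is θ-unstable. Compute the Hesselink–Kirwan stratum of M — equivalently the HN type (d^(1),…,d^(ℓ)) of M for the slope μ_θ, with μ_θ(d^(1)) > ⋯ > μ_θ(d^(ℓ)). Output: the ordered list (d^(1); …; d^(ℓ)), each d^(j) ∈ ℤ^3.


Interval decomposition of M: I[1,1]^2, I[1,2], I[1,3], I[3,3].
HN type (ℓ=3): μ^(1)=1; μ^(2)=0; μ^(3)=-1/2

((2, 0, 0); (0, 0, 2); (2, 2, 0))


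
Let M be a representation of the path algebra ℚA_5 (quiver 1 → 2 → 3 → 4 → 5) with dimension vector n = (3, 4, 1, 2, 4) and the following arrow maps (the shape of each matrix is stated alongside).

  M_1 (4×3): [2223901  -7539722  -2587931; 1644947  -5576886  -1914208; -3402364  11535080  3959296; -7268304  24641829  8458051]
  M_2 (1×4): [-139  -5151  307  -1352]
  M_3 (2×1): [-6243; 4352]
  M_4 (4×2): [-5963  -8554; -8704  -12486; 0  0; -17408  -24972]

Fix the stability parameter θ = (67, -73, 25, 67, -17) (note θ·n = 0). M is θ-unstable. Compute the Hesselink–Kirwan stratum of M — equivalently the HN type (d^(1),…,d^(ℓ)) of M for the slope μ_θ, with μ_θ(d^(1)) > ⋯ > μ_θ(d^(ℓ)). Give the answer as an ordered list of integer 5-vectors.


Interval decomposition of M: I[1,2]^2, I[1,5], I[2,2], I[4,5], I[5,5]^2.
HN type (ℓ=4): μ^(1)=25; μ^(2)=-3; μ^(3)=-17; μ^(4)=-73

((0, 0, 1, 2, 2); (3, 3, 0, 0, 0); (0, 0, 0, 0, 2); (0, 1, 0, 0, 0))


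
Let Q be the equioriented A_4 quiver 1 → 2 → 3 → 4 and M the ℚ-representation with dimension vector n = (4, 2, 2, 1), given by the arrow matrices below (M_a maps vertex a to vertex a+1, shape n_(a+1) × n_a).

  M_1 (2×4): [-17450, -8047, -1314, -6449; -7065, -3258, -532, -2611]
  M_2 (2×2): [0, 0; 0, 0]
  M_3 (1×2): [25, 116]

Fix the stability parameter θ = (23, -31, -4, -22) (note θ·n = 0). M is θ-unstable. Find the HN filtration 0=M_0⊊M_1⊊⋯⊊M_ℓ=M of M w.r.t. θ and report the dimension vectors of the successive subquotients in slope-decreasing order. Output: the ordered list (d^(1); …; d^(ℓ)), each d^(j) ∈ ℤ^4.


Barcode: M ≅ I[1,1]^2, I[1,2]^2, I[3,3], I[3,4]. HN layers by μ_θ (3 steps, strictly decreasing):
  μ^(1)=23; μ^(2)=-4; μ^(3)=-13

((2, 0, 0, 0); (2, 2, 1, 0); (0, 0, 1, 1))


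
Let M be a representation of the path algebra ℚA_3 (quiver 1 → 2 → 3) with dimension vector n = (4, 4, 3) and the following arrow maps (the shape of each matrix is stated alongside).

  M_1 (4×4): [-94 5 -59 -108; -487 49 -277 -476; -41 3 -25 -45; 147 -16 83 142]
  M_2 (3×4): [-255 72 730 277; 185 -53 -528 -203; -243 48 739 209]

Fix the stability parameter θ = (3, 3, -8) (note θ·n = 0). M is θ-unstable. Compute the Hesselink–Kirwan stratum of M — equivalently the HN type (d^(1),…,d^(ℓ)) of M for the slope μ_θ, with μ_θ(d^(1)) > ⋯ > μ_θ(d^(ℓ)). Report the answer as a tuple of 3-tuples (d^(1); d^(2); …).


Via rank(M_{q-1}∘⋯∘M_p): M ≅ I[1,2], I[1,3]^3.
μ_θ-semistable layers: μ^(1)=3; μ^(2)=-2/3

((1, 1, 0); (3, 3, 3))


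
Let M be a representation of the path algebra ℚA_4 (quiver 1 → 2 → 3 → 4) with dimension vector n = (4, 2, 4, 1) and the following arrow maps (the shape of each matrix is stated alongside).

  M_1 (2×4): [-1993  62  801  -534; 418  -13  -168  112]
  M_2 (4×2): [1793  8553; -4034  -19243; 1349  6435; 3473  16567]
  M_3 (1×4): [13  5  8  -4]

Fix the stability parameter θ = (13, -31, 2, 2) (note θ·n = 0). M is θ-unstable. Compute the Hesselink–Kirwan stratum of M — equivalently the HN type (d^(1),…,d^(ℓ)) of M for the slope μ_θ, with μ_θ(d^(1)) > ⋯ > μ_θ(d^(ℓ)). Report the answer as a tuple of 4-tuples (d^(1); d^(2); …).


Barcode: M ≅ I[1,1]^2, I[1,3], I[1,4], I[3,3]^2. HN layers by μ_θ (3 steps, strictly decreasing):
  μ^(1)=13; μ^(2)=2; μ^(3)=-9

((2, 0, 0, 0); (0, 0, 4, 1); (2, 2, 0, 0))


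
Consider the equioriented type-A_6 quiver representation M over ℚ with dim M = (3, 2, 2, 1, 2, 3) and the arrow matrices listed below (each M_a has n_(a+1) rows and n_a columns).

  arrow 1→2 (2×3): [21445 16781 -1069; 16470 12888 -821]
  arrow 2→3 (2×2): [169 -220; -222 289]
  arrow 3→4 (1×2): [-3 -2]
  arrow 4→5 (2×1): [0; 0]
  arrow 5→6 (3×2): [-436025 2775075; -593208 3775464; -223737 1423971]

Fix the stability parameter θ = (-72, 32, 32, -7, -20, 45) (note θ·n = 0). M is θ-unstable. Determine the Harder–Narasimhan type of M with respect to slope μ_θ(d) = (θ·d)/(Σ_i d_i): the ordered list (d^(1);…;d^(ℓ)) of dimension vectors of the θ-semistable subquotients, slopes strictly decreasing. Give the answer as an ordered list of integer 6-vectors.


Via rank(M_{q-1}∘⋯∘M_p): M ≅ I[1,1], I[1,3], I[1,4], I[5,5], I[5,6], I[6,6]^2.
μ_θ-semistable layers: μ^(1)=45; μ^(2)=32; μ^(3)=19; μ^(4)=-20; μ^(5)=-72

((0, 0, 0, 0, 0, 3); (0, 1, 1, 0, 0, 0); (0, 1, 1, 1, 0, 0); (0, 0, 0, 0, 2, 0); (3, 0, 0, 0, 0, 0))


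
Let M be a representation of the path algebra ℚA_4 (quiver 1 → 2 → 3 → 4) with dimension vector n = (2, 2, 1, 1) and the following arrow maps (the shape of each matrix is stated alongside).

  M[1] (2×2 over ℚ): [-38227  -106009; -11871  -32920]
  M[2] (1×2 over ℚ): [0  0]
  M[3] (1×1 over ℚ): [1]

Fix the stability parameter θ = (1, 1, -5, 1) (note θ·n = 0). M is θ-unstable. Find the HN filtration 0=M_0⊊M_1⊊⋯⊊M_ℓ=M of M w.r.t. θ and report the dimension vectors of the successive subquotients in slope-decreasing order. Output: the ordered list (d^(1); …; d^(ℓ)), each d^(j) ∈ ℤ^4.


Barcode: M ≅ I[1,2]^2, I[3,4]. HN layers by μ_θ (2 steps, strictly decreasing):
  μ^(1)=1; μ^(2)=-5

((2, 2, 0, 1); (0, 0, 1, 0))


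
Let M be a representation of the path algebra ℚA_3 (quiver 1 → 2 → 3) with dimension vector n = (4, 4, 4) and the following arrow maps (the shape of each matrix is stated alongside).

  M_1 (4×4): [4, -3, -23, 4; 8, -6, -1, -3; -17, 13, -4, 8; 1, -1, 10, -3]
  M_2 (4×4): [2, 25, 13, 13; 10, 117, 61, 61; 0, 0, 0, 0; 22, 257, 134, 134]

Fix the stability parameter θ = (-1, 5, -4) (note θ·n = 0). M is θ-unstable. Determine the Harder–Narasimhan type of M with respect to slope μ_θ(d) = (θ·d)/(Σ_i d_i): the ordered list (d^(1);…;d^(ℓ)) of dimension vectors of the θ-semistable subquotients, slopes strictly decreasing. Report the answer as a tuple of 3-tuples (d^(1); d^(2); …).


Via rank(M_{q-1}∘⋯∘M_p): M ≅ I[1,2]^2, I[1,3]^2, I[3,3]^2.
μ_θ-semistable layers: μ^(1)=5; μ^(2)=1/2; μ^(3)=-1; μ^(4)=-4

((0, 2, 0); (0, 2, 2); (4, 0, 0); (0, 0, 2))


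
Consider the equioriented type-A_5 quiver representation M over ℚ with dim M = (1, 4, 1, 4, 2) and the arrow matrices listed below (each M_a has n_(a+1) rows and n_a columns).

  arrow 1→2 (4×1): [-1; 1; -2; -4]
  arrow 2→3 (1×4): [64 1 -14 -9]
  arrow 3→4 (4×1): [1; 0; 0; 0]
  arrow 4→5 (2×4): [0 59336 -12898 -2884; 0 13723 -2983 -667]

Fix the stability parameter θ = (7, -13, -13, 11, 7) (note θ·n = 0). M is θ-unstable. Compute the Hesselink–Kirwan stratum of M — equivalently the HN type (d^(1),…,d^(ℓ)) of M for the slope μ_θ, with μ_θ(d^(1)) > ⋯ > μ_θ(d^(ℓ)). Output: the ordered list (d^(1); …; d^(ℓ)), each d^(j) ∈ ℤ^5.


Interval decomposition of M: I[1,4], I[2,2]^3, I[4,4], I[4,5]^2.
HN type (ℓ=4): μ^(1)=11; μ^(2)=9; μ^(3)=-19/3; μ^(4)=-13

((0, 0, 0, 2, 0); (0, 0, 0, 2, 2); (1, 1, 1, 0, 0); (0, 3, 0, 0, 0))


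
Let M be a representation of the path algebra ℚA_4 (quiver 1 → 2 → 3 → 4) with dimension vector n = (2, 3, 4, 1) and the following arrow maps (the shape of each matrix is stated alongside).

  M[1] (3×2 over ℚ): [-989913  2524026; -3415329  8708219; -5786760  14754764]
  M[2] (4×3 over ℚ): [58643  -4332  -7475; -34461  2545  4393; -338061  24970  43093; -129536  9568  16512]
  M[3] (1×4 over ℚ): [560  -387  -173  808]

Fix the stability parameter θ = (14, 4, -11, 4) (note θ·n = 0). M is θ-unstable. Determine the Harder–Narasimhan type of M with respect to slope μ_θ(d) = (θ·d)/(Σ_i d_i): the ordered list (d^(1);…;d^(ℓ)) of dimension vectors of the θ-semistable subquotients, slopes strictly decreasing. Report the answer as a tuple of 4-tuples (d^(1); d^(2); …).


Via rank(M_{q-1}∘⋯∘M_p): M ≅ I[1,3], I[1,4], I[2,2], I[3,3]^2.
μ_θ-semistable layers: μ^(1)=4; μ^(2)=7/3; μ^(3)=-11

((0, 1, 0, 1); (2, 2, 2, 0); (0, 0, 2, 0))


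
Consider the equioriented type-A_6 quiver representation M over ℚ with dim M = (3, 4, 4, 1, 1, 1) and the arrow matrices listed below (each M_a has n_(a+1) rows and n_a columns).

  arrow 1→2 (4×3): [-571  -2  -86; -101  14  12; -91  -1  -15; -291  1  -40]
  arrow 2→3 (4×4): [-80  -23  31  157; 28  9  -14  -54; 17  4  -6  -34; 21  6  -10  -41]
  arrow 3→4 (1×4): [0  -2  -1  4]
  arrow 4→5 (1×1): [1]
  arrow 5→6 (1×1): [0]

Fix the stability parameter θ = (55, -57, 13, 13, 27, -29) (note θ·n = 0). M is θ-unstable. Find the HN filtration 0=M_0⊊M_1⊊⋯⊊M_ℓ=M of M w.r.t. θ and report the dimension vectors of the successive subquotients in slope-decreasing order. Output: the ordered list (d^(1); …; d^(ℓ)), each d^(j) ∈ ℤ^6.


Barcode: M ≅ I[1,3]^2, I[1,5], I[2,3], I[6,6]. HN layers by μ_θ (5 steps, strictly decreasing):
  μ^(1)=27; μ^(2)=13; μ^(3)=-1; μ^(4)=-29; μ^(5)=-57

((0, 0, 0, 0, 1, 0); (0, 0, 4, 1, 0, 0); (3, 3, 0, 0, 0, 0); (0, 0, 0, 0, 0, 1); (0, 1, 0, 0, 0, 0))


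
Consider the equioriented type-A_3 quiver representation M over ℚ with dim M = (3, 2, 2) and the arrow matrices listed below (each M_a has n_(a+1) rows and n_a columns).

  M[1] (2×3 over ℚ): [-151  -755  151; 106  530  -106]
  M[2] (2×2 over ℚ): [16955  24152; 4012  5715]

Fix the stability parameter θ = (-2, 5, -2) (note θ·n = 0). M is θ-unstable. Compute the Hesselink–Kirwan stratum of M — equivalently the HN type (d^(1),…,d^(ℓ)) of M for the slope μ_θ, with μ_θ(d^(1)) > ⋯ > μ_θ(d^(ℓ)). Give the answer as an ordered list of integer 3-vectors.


Via rank(M_{q-1}∘⋯∘M_p): M ≅ I[1,1]^2, I[1,3], I[2,3].
μ_θ-semistable layers: μ^(1)=3/2; μ^(2)=-2

((0, 2, 2); (3, 0, 0))


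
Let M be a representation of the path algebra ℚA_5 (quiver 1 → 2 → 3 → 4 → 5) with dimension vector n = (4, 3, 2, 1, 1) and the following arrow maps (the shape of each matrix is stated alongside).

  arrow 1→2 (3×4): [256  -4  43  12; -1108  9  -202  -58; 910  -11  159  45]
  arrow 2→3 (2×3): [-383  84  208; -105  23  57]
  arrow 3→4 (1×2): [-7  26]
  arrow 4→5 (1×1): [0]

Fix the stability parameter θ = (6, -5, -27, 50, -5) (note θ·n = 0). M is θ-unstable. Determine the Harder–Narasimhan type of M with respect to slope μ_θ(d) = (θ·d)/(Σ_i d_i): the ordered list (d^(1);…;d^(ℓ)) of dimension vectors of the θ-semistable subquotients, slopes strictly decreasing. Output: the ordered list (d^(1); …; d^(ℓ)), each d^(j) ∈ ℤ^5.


Interval decomposition of M: I[1,1], I[1,2], I[1,3], I[1,4], I[5,5].
HN type (ℓ=5): μ^(1)=50; μ^(2)=6; μ^(3)=1/2; μ^(4)=-5; μ^(5)=-26/3

((0, 0, 0, 1, 0); (1, 0, 0, 0, 0); (1, 1, 0, 0, 0); (0, 0, 0, 0, 1); (2, 2, 2, 0, 0))


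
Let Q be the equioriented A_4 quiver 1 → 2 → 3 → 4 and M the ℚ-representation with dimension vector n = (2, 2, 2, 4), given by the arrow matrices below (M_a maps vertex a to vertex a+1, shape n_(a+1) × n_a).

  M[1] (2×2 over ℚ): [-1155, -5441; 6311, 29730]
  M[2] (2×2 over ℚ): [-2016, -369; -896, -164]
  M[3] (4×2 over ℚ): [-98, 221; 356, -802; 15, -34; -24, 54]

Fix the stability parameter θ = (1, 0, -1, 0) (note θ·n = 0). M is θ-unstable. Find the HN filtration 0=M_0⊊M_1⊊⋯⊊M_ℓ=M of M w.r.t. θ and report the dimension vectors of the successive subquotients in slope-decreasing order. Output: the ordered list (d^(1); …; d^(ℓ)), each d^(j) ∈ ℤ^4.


Interval decomposition of M: I[1,2], I[1,4], I[3,4], I[4,4]^2.
HN type (ℓ=3): μ^(1)=1/2; μ^(2)=0; μ^(3)=-1

((1, 1, 0, 0); (1, 1, 1, 4); (0, 0, 1, 0))


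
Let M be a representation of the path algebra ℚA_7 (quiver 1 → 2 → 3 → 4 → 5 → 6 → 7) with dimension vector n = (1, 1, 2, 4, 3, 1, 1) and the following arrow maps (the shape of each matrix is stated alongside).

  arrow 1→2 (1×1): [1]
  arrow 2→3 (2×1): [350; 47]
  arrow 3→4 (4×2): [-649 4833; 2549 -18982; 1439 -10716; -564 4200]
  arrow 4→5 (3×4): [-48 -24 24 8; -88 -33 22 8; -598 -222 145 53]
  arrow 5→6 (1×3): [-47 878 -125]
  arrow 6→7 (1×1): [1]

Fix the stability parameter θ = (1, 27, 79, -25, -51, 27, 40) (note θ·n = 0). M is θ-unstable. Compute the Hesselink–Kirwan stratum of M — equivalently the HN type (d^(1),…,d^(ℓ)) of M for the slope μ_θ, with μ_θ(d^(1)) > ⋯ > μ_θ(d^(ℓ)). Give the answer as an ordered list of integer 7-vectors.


Interval decomposition of M: I[1,4], I[3,7], I[4,4], I[4,5], I[5,5].
HN type (ℓ=6): μ^(1)=40; μ^(2)=27; μ^(3)=1; μ^(4)=-25; μ^(5)=-38; μ^(6)=-51

((0, 0, 0, 0, 0, 0, 1); (0, 1, 1, 1, 0, 1, 0); (1, 0, 1, 1, 1, 0, 0); (0, 0, 0, 1, 0, 0, 0); (0, 0, 0, 1, 1, 0, 0); (0, 0, 0, 0, 1, 0, 0))


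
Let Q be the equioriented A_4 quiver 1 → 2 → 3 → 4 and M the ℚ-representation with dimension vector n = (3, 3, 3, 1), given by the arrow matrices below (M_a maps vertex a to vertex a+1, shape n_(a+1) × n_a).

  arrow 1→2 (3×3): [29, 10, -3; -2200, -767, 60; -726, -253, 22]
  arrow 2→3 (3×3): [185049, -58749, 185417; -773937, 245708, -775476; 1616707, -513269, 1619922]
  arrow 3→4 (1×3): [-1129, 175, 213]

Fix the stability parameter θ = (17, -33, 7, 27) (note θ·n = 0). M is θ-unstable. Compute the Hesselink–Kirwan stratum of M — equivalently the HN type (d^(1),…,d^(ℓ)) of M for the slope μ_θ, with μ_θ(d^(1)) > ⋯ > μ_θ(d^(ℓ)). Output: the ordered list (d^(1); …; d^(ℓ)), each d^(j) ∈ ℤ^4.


Via rank(M_{q-1}∘⋯∘M_p): M ≅ I[1,1], I[1,3], I[1,4], I[2,3].
μ_θ-semistable layers: μ^(1)=27; μ^(2)=17; μ^(3)=7; μ^(4)=-8; μ^(5)=-33

((0, 0, 0, 1); (1, 0, 0, 0); (0, 0, 3, 0); (2, 2, 0, 0); (0, 1, 0, 0))


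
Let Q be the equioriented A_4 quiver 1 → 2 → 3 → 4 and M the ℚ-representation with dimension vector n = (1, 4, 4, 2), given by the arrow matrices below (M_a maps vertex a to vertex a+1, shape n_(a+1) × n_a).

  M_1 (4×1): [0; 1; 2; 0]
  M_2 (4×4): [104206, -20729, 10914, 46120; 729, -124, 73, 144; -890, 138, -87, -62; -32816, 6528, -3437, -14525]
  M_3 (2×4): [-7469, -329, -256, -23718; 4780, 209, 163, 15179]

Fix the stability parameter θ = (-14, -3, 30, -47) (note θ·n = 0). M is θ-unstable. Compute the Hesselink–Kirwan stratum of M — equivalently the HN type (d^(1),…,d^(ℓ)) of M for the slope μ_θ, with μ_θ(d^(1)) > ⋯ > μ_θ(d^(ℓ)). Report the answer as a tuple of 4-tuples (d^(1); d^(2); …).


Interval decomposition of M: I[1,4], I[2,3]^2, I[2,4].
HN type (ℓ=4): μ^(1)=30; μ^(2)=-3; μ^(3)=-20/3; μ^(4)=-14

((0, 0, 2, 0); (0, 2, 0, 0); (0, 2, 2, 2); (1, 0, 0, 0))


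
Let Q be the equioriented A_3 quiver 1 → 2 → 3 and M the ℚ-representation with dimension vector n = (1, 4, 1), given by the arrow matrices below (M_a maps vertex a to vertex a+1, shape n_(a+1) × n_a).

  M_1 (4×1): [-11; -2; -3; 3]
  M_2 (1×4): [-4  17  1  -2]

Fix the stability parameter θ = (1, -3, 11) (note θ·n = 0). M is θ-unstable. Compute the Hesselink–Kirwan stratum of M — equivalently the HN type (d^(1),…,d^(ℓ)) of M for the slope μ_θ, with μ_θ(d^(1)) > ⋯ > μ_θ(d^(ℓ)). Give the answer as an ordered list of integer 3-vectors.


Interval decomposition of M: I[1,3], I[2,2]^3.
HN type (ℓ=3): μ^(1)=11; μ^(2)=-1; μ^(3)=-3

((0, 0, 1); (1, 1, 0); (0, 3, 0))


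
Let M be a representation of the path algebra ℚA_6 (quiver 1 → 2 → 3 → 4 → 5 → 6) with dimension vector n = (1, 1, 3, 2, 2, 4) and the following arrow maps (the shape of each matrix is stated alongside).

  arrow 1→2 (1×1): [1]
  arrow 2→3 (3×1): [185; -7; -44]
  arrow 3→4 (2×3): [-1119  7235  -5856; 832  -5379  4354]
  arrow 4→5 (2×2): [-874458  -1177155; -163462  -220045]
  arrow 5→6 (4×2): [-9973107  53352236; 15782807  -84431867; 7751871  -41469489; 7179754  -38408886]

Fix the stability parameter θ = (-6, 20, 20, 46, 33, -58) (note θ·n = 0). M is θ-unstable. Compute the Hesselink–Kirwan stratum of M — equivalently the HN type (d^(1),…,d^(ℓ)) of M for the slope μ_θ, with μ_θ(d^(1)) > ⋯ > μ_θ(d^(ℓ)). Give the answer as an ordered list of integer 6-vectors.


Interval decomposition of M: I[1,6], I[3,3], I[3,4], I[5,6], I[6,6]^2.
HN type (ℓ=6): μ^(1)=46; μ^(2)=20; μ^(3)=61/5; μ^(4)=-6; μ^(5)=-25/2; μ^(6)=-58

((0, 0, 0, 1, 0, 0); (0, 0, 2, 0, 0, 0); (0, 1, 1, 1, 1, 1); (1, 0, 0, 0, 0, 0); (0, 0, 0, 0, 1, 1); (0, 0, 0, 0, 0, 2))


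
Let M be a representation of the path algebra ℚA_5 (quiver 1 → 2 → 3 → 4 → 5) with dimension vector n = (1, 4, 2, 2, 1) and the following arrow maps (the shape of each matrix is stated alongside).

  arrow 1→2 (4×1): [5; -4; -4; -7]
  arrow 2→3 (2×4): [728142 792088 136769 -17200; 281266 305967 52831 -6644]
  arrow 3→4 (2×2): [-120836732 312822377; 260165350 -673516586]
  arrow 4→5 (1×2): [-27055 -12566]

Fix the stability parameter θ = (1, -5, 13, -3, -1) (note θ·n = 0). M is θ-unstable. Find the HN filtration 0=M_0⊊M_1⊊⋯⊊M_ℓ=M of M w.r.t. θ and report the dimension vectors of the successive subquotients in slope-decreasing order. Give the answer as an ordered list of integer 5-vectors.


Barcode: M ≅ I[1,5], I[2,2]^2, I[2,4]. HN layers by μ_θ (4 steps, strictly decreasing):
  μ^(1)=5; μ^(2)=3; μ^(3)=-2; μ^(4)=-5

((0, 0, 1, 1, 0); (0, 0, 1, 1, 1); (1, 1, 0, 0, 0); (0, 3, 0, 0, 0))


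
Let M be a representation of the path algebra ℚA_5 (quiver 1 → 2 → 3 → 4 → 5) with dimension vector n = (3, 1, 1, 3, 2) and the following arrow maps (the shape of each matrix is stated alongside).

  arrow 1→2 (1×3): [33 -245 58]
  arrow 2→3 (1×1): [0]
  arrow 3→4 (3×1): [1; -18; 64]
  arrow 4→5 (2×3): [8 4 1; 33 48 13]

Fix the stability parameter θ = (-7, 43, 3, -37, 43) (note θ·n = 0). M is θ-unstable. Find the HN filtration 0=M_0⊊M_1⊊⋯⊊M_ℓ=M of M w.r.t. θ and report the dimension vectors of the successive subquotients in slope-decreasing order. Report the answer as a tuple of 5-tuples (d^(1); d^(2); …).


Barcode: M ≅ I[1,1]^2, I[1,2], I[3,5], I[4,4], I[4,5]. HN layers by μ_θ (4 steps, strictly decreasing):
  μ^(1)=43; μ^(2)=-7; μ^(3)=-17; μ^(4)=-37

((0, 1, 0, 0, 2); (3, 0, 0, 0, 0); (0, 0, 1, 1, 0); (0, 0, 0, 2, 0))


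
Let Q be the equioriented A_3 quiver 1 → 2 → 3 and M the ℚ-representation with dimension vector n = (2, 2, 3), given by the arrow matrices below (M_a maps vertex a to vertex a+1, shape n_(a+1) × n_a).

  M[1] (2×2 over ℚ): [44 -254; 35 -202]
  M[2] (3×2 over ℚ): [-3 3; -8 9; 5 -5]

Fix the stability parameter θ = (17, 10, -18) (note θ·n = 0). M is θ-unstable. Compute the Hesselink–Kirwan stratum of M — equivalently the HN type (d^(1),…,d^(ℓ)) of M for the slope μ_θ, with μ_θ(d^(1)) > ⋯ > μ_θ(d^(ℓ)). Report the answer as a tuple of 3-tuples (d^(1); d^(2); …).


Via rank(M_{q-1}∘⋯∘M_p): M ≅ I[1,3]^2, I[3,3].
μ_θ-semistable layers: μ^(1)=3; μ^(2)=-18

((2, 2, 2); (0, 0, 1))


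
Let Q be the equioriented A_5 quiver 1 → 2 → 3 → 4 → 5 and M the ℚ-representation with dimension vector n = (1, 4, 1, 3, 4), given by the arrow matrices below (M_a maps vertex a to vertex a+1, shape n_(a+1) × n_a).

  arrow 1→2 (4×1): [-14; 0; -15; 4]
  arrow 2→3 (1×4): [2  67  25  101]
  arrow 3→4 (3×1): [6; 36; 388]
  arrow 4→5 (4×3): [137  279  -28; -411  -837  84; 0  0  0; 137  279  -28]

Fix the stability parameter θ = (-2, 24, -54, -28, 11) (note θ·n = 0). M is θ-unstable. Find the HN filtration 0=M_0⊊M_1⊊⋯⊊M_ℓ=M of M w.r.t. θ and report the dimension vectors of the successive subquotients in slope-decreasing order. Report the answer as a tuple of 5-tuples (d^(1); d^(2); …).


Via rank(M_{q-1}∘⋯∘M_p): M ≅ I[1,5], I[2,2]^3, I[4,4]^2, I[5,5]^3.
μ_θ-semistable layers: μ^(1)=24; μ^(2)=11; μ^(3)=-15; μ^(4)=-28

((0, 3, 0, 0, 0); (0, 0, 0, 0, 4); (1, 1, 1, 1, 0); (0, 0, 0, 2, 0))


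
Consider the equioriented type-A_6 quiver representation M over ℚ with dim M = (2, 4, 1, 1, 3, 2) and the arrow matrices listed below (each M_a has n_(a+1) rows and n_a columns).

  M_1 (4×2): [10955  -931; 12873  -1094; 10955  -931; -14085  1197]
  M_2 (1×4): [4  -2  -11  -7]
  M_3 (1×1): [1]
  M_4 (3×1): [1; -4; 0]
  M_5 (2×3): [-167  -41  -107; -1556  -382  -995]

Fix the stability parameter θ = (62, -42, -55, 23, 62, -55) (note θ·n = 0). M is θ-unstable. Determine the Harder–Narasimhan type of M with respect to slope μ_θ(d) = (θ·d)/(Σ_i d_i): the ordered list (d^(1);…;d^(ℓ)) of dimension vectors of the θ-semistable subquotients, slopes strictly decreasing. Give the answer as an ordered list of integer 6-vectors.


Barcode: M ≅ I[1,2], I[1,6], I[2,2]^2, I[5,5], I[5,6]. HN layers by μ_θ (5 steps, strictly decreasing):
  μ^(1)=62; μ^(2)=10; μ^(3)=7/2; μ^(4)=-35/3; μ^(5)=-42

((0, 0, 0, 0, 1, 0); (1, 1, 0, 1, 1, 1); (0, 0, 0, 0, 1, 1); (1, 1, 1, 0, 0, 0); (0, 2, 0, 0, 0, 0))


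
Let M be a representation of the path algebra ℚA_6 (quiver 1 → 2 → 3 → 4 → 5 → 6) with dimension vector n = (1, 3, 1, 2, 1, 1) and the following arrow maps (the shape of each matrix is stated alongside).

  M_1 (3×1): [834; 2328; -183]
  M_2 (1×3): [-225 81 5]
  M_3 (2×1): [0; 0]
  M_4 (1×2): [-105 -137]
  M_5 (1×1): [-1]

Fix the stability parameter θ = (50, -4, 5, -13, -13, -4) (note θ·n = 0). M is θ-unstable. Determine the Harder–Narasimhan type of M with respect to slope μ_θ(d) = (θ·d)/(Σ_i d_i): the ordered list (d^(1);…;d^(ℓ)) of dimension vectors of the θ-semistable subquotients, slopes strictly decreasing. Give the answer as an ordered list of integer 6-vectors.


Via rank(M_{q-1}∘⋯∘M_p): M ≅ I[1,3], I[2,2]^2, I[4,4], I[4,6].
μ_θ-semistable layers: μ^(1)=17; μ^(2)=-4; μ^(3)=-13

((1, 1, 1, 0, 0, 0); (0, 2, 0, 0, 0, 1); (0, 0, 0, 2, 1, 0))


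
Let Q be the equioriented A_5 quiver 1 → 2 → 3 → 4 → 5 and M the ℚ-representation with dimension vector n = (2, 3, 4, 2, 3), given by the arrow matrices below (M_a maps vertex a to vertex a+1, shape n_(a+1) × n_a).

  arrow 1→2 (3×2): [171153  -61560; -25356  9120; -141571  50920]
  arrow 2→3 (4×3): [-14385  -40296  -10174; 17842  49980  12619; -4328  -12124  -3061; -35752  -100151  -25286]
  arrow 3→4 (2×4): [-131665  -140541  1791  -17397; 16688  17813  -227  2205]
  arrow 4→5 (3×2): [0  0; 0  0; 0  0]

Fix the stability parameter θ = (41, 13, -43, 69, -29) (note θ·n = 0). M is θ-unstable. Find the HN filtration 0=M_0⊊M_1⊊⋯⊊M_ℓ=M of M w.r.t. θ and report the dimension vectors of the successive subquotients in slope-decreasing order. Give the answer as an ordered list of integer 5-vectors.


Barcode: M ≅ I[1,1], I[1,4], I[2,3], I[2,4], I[3,3], I[5,5]^3. HN layers by μ_θ (6 steps, strictly decreasing):
  μ^(1)=69; μ^(2)=41; μ^(3)=11/3; μ^(4)=-15; μ^(5)=-29; μ^(6)=-43

((0, 0, 0, 2, 0); (1, 0, 0, 0, 0); (1, 1, 1, 0, 0); (0, 2, 2, 0, 0); (0, 0, 0, 0, 3); (0, 0, 1, 0, 0))
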